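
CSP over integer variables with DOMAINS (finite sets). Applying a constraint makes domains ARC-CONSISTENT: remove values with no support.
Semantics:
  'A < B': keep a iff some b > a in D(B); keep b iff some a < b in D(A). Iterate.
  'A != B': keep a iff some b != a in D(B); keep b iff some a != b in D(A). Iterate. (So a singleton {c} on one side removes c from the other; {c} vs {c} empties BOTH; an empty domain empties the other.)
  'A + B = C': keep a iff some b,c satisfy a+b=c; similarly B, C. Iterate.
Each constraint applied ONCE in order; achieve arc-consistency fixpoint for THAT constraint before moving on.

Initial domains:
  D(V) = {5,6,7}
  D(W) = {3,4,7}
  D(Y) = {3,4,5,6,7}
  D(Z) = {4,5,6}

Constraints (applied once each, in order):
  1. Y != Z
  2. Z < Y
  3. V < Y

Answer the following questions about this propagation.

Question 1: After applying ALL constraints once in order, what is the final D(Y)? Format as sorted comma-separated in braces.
Constraint 1 (Y != Z) on D(Y)={3,4,5,6,7} D(Z)={4,5,6}: no change
Constraint 2 (Z < Y) on D(Z)={4,5,6} D(Y)={3,4,5,6,7}: Y {3,4,5,6,7}->{5,6,7}
Constraint 3 (V < Y) on D(V)={5,6,7} D(Y)={5,6,7}: V {5,6,7}->{5,6}; Y {5,6,7}->{6,7}
So after all 3 constraints: D(Y) = {6,7}

Answer: {6,7}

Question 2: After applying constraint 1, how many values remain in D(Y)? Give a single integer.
Answer: 5

Derivation:
Constraint 1 (Y != Z) on D(Y)={3,4,5,6,7} D(Z)={4,5,6}: no change
So after constraint 1: D(Y)={3,4,5,6,7}, size = 5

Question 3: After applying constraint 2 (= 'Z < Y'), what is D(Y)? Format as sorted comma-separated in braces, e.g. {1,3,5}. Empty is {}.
Constraint 1 (Y != Z) on D(Y)={3,4,5,6,7} D(Z)={4,5,6}: no change
Constraint 2 (Z < Y) on D(Z)={4,5,6} D(Y)={3,4,5,6,7}: Y {3,4,5,6,7}->{5,6,7}
So after constraint 2: D(Y) = {5,6,7}

Answer: {5,6,7}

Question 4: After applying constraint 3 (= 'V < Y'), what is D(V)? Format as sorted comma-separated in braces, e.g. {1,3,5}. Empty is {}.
Constraint 1 (Y != Z) on D(Y)={3,4,5,6,7} D(Z)={4,5,6}: no change
Constraint 2 (Z < Y) on D(Z)={4,5,6} D(Y)={3,4,5,6,7}: Y {3,4,5,6,7}->{5,6,7}
Constraint 3 (V < Y) on D(V)={5,6,7} D(Y)={5,6,7}: V {5,6,7}->{5,6}; Y {5,6,7}->{6,7}
So after constraint 3: D(V) = {5,6}

Answer: {5,6}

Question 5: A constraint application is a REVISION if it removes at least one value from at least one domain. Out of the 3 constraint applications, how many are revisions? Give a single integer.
Constraint 1 (Y != Z) on D(Y)={3,4,5,6,7} D(Z)={4,5,6}: no change => not a revision
Constraint 2 (Z < Y) on D(Z)={4,5,6} D(Y)={3,4,5,6,7}: Y {3,4,5,6,7}->{5,6,7} => REVISION
Constraint 3 (V < Y) on D(V)={5,6,7} D(Y)={5,6,7}: V {5,6,7}->{5,6}; Y {5,6,7}->{6,7} => REVISION
Total revisions = 2

Answer: 2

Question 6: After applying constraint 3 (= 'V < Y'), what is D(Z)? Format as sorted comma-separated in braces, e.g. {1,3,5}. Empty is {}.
Constraint 1 (Y != Z) on D(Y)={3,4,5,6,7} D(Z)={4,5,6}: no change
Constraint 2 (Z < Y) on D(Z)={4,5,6} D(Y)={3,4,5,6,7}: Y {3,4,5,6,7}->{5,6,7}
Constraint 3 (V < Y) on D(V)={5,6,7} D(Y)={5,6,7}: V {5,6,7}->{5,6}; Y {5,6,7}->{6,7}
So after constraint 3: D(Z) = {4,5,6}

Answer: {4,5,6}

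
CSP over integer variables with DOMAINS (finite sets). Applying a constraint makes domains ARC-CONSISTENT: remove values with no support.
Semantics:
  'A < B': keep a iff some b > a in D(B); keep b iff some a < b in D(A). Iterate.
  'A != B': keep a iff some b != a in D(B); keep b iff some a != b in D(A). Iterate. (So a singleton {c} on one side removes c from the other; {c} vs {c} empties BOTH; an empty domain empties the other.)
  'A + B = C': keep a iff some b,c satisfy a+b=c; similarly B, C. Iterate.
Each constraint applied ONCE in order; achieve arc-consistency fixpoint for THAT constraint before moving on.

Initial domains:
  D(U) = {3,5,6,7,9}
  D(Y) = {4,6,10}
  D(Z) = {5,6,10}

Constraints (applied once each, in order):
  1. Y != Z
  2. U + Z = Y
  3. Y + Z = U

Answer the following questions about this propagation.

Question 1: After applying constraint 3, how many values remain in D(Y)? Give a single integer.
Constraint 1 (Y != Z) on D(Y)={4,6,10} D(Z)={5,6,10}: no change
Constraint 2 (U + Z = Y) on D(U)={3,5,6,7,9} D(Z)={5,6,10} D(Y)={4,6,10}: U {3,5,6,7,9}->{5}; Z {5,6,10}->{5}; Y {4,6,10}->{10}
Constraint 3 (Y + Z = U) on D(Y)={10} D(Z)={5} D(U)={5}: Y {10}->{}; Z {5}->{}; U {5}->{}
So after constraint 3: D(Y)={}, size = 0

Answer: 0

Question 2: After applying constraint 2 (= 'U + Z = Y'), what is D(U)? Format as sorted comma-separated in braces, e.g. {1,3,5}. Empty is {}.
Answer: {5}

Derivation:
Constraint 1 (Y != Z) on D(Y)={4,6,10} D(Z)={5,6,10}: no change
Constraint 2 (U + Z = Y) on D(U)={3,5,6,7,9} D(Z)={5,6,10} D(Y)={4,6,10}: U {3,5,6,7,9}->{5}; Z {5,6,10}->{5}; Y {4,6,10}->{10}
So after constraint 2: D(U) = {5}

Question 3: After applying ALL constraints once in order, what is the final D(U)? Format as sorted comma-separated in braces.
Answer: {}

Derivation:
Constraint 1 (Y != Z) on D(Y)={4,6,10} D(Z)={5,6,10}: no change
Constraint 2 (U + Z = Y) on D(U)={3,5,6,7,9} D(Z)={5,6,10} D(Y)={4,6,10}: U {3,5,6,7,9}->{5}; Z {5,6,10}->{5}; Y {4,6,10}->{10}
Constraint 3 (Y + Z = U) on D(Y)={10} D(Z)={5} D(U)={5}: Y {10}->{}; Z {5}->{}; U {5}->{}
So after all 3 constraints: D(U) = {}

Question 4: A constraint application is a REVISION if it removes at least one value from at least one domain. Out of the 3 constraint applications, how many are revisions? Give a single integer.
Answer: 2

Derivation:
Constraint 1 (Y != Z) on D(Y)={4,6,10} D(Z)={5,6,10}: no change => not a revision
Constraint 2 (U + Z = Y) on D(U)={3,5,6,7,9} D(Z)={5,6,10} D(Y)={4,6,10}: U {3,5,6,7,9}->{5}; Z {5,6,10}->{5}; Y {4,6,10}->{10} => REVISION
Constraint 3 (Y + Z = U) on D(Y)={10} D(Z)={5} D(U)={5}: Y {10}->{}; Z {5}->{}; U {5}->{} => REVISION
Total revisions = 2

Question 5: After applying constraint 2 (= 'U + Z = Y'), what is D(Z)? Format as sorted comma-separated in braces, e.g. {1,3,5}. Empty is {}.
Answer: {5}

Derivation:
Constraint 1 (Y != Z) on D(Y)={4,6,10} D(Z)={5,6,10}: no change
Constraint 2 (U + Z = Y) on D(U)={3,5,6,7,9} D(Z)={5,6,10} D(Y)={4,6,10}: U {3,5,6,7,9}->{5}; Z {5,6,10}->{5}; Y {4,6,10}->{10}
So after constraint 2: D(Z) = {5}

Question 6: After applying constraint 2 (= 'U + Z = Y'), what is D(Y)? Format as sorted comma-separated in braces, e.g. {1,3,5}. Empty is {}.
Answer: {10}

Derivation:
Constraint 1 (Y != Z) on D(Y)={4,6,10} D(Z)={5,6,10}: no change
Constraint 2 (U + Z = Y) on D(U)={3,5,6,7,9} D(Z)={5,6,10} D(Y)={4,6,10}: U {3,5,6,7,9}->{5}; Z {5,6,10}->{5}; Y {4,6,10}->{10}
So after constraint 2: D(Y) = {10}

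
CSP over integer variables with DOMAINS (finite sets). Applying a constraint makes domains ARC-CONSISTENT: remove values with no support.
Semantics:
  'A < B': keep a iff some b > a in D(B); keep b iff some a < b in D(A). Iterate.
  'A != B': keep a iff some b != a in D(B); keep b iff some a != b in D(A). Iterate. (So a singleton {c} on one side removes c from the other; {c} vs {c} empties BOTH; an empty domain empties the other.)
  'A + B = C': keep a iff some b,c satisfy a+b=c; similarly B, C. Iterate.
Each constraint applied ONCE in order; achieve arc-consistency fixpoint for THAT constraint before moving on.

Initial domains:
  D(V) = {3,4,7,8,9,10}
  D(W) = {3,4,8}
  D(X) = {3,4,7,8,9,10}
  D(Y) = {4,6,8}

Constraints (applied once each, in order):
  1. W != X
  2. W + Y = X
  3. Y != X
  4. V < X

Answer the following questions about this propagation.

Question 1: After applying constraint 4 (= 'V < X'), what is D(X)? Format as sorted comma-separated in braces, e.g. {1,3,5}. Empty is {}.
Constraint 1 (W != X) on D(W)={3,4,8} D(X)={3,4,7,8,9,10}: no change
Constraint 2 (W + Y = X) on D(W)={3,4,8} D(Y)={4,6,8} D(X)={3,4,7,8,9,10}: W {3,4,8}->{3,4}; Y {4,6,8}->{4,6}; X {3,4,7,8,9,10}->{7,8,9,10}
Constraint 3 (Y != X) on D(Y)={4,6} D(X)={7,8,9,10}: no change
Constraint 4 (V < X) on D(V)={3,4,7,8,9,10} D(X)={7,8,9,10}: V {3,4,7,8,9,10}->{3,4,7,8,9}
So after constraint 4: D(X) = {7,8,9,10}

Answer: {7,8,9,10}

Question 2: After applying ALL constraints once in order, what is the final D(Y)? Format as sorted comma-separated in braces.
Answer: {4,6}

Derivation:
Constraint 1 (W != X) on D(W)={3,4,8} D(X)={3,4,7,8,9,10}: no change
Constraint 2 (W + Y = X) on D(W)={3,4,8} D(Y)={4,6,8} D(X)={3,4,7,8,9,10}: W {3,4,8}->{3,4}; Y {4,6,8}->{4,6}; X {3,4,7,8,9,10}->{7,8,9,10}
Constraint 3 (Y != X) on D(Y)={4,6} D(X)={7,8,9,10}: no change
Constraint 4 (V < X) on D(V)={3,4,7,8,9,10} D(X)={7,8,9,10}: V {3,4,7,8,9,10}->{3,4,7,8,9}
So after all 4 constraints: D(Y) = {4,6}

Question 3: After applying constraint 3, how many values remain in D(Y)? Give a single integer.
Answer: 2

Derivation:
Constraint 1 (W != X) on D(W)={3,4,8} D(X)={3,4,7,8,9,10}: no change
Constraint 2 (W + Y = X) on D(W)={3,4,8} D(Y)={4,6,8} D(X)={3,4,7,8,9,10}: W {3,4,8}->{3,4}; Y {4,6,8}->{4,6}; X {3,4,7,8,9,10}->{7,8,9,10}
Constraint 3 (Y != X) on D(Y)={4,6} D(X)={7,8,9,10}: no change
So after constraint 3: D(Y)={4,6}, size = 2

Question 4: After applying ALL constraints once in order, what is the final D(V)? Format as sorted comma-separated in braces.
Constraint 1 (W != X) on D(W)={3,4,8} D(X)={3,4,7,8,9,10}: no change
Constraint 2 (W + Y = X) on D(W)={3,4,8} D(Y)={4,6,8} D(X)={3,4,7,8,9,10}: W {3,4,8}->{3,4}; Y {4,6,8}->{4,6}; X {3,4,7,8,9,10}->{7,8,9,10}
Constraint 3 (Y != X) on D(Y)={4,6} D(X)={7,8,9,10}: no change
Constraint 4 (V < X) on D(V)={3,4,7,8,9,10} D(X)={7,8,9,10}: V {3,4,7,8,9,10}->{3,4,7,8,9}
So after all 4 constraints: D(V) = {3,4,7,8,9}

Answer: {3,4,7,8,9}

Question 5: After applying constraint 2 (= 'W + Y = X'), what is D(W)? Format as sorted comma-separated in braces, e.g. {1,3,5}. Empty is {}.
Constraint 1 (W != X) on D(W)={3,4,8} D(X)={3,4,7,8,9,10}: no change
Constraint 2 (W + Y = X) on D(W)={3,4,8} D(Y)={4,6,8} D(X)={3,4,7,8,9,10}: W {3,4,8}->{3,4}; Y {4,6,8}->{4,6}; X {3,4,7,8,9,10}->{7,8,9,10}
So after constraint 2: D(W) = {3,4}

Answer: {3,4}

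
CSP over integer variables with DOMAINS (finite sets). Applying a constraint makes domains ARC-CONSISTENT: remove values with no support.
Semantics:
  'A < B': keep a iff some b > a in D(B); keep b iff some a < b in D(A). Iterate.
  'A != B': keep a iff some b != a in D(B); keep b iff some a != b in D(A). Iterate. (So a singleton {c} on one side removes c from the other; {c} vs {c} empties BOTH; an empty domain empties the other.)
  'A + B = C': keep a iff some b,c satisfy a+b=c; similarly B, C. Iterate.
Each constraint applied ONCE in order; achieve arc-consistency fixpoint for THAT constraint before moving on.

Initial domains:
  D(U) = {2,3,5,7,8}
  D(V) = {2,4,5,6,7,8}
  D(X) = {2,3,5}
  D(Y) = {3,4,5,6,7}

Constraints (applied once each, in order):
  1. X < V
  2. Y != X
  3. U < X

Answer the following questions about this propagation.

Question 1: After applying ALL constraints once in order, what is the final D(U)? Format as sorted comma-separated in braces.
Constraint 1 (X < V) on D(X)={2,3,5} D(V)={2,4,5,6,7,8}: V {2,4,5,6,7,8}->{4,5,6,7,8}
Constraint 2 (Y != X) on D(Y)={3,4,5,6,7} D(X)={2,3,5}: no change
Constraint 3 (U < X) on D(U)={2,3,5,7,8} D(X)={2,3,5}: U {2,3,5,7,8}->{2,3}; X {2,3,5}->{3,5}
So after all 3 constraints: D(U) = {2,3}

Answer: {2,3}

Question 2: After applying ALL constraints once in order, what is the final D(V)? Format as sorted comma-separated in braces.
Constraint 1 (X < V) on D(X)={2,3,5} D(V)={2,4,5,6,7,8}: V {2,4,5,6,7,8}->{4,5,6,7,8}
Constraint 2 (Y != X) on D(Y)={3,4,5,6,7} D(X)={2,3,5}: no change
Constraint 3 (U < X) on D(U)={2,3,5,7,8} D(X)={2,3,5}: U {2,3,5,7,8}->{2,3}; X {2,3,5}->{3,5}
So after all 3 constraints: D(V) = {4,5,6,7,8}

Answer: {4,5,6,7,8}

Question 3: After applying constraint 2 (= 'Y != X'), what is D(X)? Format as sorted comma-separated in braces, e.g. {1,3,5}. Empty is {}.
Answer: {2,3,5}

Derivation:
Constraint 1 (X < V) on D(X)={2,3,5} D(V)={2,4,5,6,7,8}: V {2,4,5,6,7,8}->{4,5,6,7,8}
Constraint 2 (Y != X) on D(Y)={3,4,5,6,7} D(X)={2,3,5}: no change
So after constraint 2: D(X) = {2,3,5}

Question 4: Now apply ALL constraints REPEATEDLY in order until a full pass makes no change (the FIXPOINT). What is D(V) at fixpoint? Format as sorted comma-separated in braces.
pass 0 (initial): D(V)={2,4,5,6,7,8}
pass 1: U {2,3,5,7,8}->{2,3}; V {2,4,5,6,7,8}->{4,5,6,7,8}; X {2,3,5}->{3,5}
pass 2: no change
Fixpoint after 2 passes: D(V) = {4,5,6,7,8}

Answer: {4,5,6,7,8}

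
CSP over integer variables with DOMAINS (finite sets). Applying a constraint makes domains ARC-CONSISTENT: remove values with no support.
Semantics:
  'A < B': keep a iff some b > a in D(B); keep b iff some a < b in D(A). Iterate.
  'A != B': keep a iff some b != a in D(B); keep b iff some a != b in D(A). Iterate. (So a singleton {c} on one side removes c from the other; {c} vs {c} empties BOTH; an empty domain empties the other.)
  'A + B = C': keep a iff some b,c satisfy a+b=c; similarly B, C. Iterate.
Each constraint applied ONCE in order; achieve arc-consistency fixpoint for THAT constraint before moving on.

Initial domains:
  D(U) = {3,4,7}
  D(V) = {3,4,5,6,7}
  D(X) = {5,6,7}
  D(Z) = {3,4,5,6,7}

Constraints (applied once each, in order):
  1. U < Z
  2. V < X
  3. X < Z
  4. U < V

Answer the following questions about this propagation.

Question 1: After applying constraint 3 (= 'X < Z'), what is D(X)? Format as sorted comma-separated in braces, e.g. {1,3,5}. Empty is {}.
Answer: {5,6}

Derivation:
Constraint 1 (U < Z) on D(U)={3,4,7} D(Z)={3,4,5,6,7}: U {3,4,7}->{3,4}; Z {3,4,5,6,7}->{4,5,6,7}
Constraint 2 (V < X) on D(V)={3,4,5,6,7} D(X)={5,6,7}: V {3,4,5,6,7}->{3,4,5,6}
Constraint 3 (X < Z) on D(X)={5,6,7} D(Z)={4,5,6,7}: X {5,6,7}->{5,6}; Z {4,5,6,7}->{6,7}
So after constraint 3: D(X) = {5,6}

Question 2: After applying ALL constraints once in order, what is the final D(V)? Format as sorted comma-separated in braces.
Answer: {4,5,6}

Derivation:
Constraint 1 (U < Z) on D(U)={3,4,7} D(Z)={3,4,5,6,7}: U {3,4,7}->{3,4}; Z {3,4,5,6,7}->{4,5,6,7}
Constraint 2 (V < X) on D(V)={3,4,5,6,7} D(X)={5,6,7}: V {3,4,5,6,7}->{3,4,5,6}
Constraint 3 (X < Z) on D(X)={5,6,7} D(Z)={4,5,6,7}: X {5,6,7}->{5,6}; Z {4,5,6,7}->{6,7}
Constraint 4 (U < V) on D(U)={3,4} D(V)={3,4,5,6}: V {3,4,5,6}->{4,5,6}
So after all 4 constraints: D(V) = {4,5,6}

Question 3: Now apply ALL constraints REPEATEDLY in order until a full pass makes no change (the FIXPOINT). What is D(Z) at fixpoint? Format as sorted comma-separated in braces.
pass 0 (initial): D(Z)={3,4,5,6,7}
pass 1: U {3,4,7}->{3,4}; V {3,4,5,6,7}->{4,5,6}; X {5,6,7}->{5,6}; Z {3,4,5,6,7}->{6,7}
pass 2: V {4,5,6}->{4,5}
pass 3: no change
Fixpoint after 3 passes: D(Z) = {6,7}

Answer: {6,7}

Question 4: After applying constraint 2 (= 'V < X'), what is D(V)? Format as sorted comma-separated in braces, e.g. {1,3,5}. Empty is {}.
Answer: {3,4,5,6}

Derivation:
Constraint 1 (U < Z) on D(U)={3,4,7} D(Z)={3,4,5,6,7}: U {3,4,7}->{3,4}; Z {3,4,5,6,7}->{4,5,6,7}
Constraint 2 (V < X) on D(V)={3,4,5,6,7} D(X)={5,6,7}: V {3,4,5,6,7}->{3,4,5,6}
So after constraint 2: D(V) = {3,4,5,6}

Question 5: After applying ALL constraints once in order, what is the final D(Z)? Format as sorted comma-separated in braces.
Answer: {6,7}

Derivation:
Constraint 1 (U < Z) on D(U)={3,4,7} D(Z)={3,4,5,6,7}: U {3,4,7}->{3,4}; Z {3,4,5,6,7}->{4,5,6,7}
Constraint 2 (V < X) on D(V)={3,4,5,6,7} D(X)={5,6,7}: V {3,4,5,6,7}->{3,4,5,6}
Constraint 3 (X < Z) on D(X)={5,6,7} D(Z)={4,5,6,7}: X {5,6,7}->{5,6}; Z {4,5,6,7}->{6,7}
Constraint 4 (U < V) on D(U)={3,4} D(V)={3,4,5,6}: V {3,4,5,6}->{4,5,6}
So after all 4 constraints: D(Z) = {6,7}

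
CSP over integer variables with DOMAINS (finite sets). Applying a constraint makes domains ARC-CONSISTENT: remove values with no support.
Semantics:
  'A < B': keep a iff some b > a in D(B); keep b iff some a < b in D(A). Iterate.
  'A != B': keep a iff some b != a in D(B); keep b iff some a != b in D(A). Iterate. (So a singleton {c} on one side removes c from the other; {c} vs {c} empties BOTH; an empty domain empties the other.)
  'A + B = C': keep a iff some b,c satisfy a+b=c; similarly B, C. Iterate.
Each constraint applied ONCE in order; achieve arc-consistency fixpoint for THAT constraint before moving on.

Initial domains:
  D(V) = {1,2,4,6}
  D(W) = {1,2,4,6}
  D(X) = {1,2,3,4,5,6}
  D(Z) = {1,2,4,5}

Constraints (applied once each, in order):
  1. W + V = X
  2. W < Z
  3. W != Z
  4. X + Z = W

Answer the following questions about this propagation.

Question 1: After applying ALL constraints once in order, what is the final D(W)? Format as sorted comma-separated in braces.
Constraint 1 (W + V = X) on D(W)={1,2,4,6} D(V)={1,2,4,6} D(X)={1,2,3,4,5,6}: W {1,2,4,6}->{1,2,4}; V {1,2,4,6}->{1,2,4}; X {1,2,3,4,5,6}->{2,3,4,5,6}
Constraint 2 (W < Z) on D(W)={1,2,4} D(Z)={1,2,4,5}: Z {1,2,4,5}->{2,4,5}
Constraint 3 (W != Z) on D(W)={1,2,4} D(Z)={2,4,5}: no change
Constraint 4 (X + Z = W) on D(X)={2,3,4,5,6} D(Z)={2,4,5} D(W)={1,2,4}: X {2,3,4,5,6}->{2}; Z {2,4,5}->{2}; W {1,2,4}->{4}
So after all 4 constraints: D(W) = {4}

Answer: {4}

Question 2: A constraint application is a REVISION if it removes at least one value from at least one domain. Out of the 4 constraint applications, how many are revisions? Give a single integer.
Answer: 3

Derivation:
Constraint 1 (W + V = X) on D(W)={1,2,4,6} D(V)={1,2,4,6} D(X)={1,2,3,4,5,6}: W {1,2,4,6}->{1,2,4}; V {1,2,4,6}->{1,2,4}; X {1,2,3,4,5,6}->{2,3,4,5,6} => REVISION
Constraint 2 (W < Z) on D(W)={1,2,4} D(Z)={1,2,4,5}: Z {1,2,4,5}->{2,4,5} => REVISION
Constraint 3 (W != Z) on D(W)={1,2,4} D(Z)={2,4,5}: no change => not a revision
Constraint 4 (X + Z = W) on D(X)={2,3,4,5,6} D(Z)={2,4,5} D(W)={1,2,4}: X {2,3,4,5,6}->{2}; Z {2,4,5}->{2}; W {1,2,4}->{4} => REVISION
Total revisions = 3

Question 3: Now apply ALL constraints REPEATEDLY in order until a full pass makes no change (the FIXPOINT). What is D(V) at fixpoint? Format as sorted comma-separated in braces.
Answer: {}

Derivation:
pass 0 (initial): D(V)={1,2,4,6}
pass 1: V {1,2,4,6}->{1,2,4}; W {1,2,4,6}->{4}; X {1,2,3,4,5,6}->{2}; Z {1,2,4,5}->{2}
pass 2: V {1,2,4}->{}; W {4}->{}; X {2}->{}; Z {2}->{}
pass 3: no change
Fixpoint after 3 passes: D(V) = {}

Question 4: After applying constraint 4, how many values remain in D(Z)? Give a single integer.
Answer: 1

Derivation:
Constraint 1 (W + V = X) on D(W)={1,2,4,6} D(V)={1,2,4,6} D(X)={1,2,3,4,5,6}: W {1,2,4,6}->{1,2,4}; V {1,2,4,6}->{1,2,4}; X {1,2,3,4,5,6}->{2,3,4,5,6}
Constraint 2 (W < Z) on D(W)={1,2,4} D(Z)={1,2,4,5}: Z {1,2,4,5}->{2,4,5}
Constraint 3 (W != Z) on D(W)={1,2,4} D(Z)={2,4,5}: no change
Constraint 4 (X + Z = W) on D(X)={2,3,4,5,6} D(Z)={2,4,5} D(W)={1,2,4}: X {2,3,4,5,6}->{2}; Z {2,4,5}->{2}; W {1,2,4}->{4}
So after constraint 4: D(Z)={2}, size = 1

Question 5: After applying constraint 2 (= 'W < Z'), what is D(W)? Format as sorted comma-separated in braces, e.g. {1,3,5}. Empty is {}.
Answer: {1,2,4}

Derivation:
Constraint 1 (W + V = X) on D(W)={1,2,4,6} D(V)={1,2,4,6} D(X)={1,2,3,4,5,6}: W {1,2,4,6}->{1,2,4}; V {1,2,4,6}->{1,2,4}; X {1,2,3,4,5,6}->{2,3,4,5,6}
Constraint 2 (W < Z) on D(W)={1,2,4} D(Z)={1,2,4,5}: Z {1,2,4,5}->{2,4,5}
So after constraint 2: D(W) = {1,2,4}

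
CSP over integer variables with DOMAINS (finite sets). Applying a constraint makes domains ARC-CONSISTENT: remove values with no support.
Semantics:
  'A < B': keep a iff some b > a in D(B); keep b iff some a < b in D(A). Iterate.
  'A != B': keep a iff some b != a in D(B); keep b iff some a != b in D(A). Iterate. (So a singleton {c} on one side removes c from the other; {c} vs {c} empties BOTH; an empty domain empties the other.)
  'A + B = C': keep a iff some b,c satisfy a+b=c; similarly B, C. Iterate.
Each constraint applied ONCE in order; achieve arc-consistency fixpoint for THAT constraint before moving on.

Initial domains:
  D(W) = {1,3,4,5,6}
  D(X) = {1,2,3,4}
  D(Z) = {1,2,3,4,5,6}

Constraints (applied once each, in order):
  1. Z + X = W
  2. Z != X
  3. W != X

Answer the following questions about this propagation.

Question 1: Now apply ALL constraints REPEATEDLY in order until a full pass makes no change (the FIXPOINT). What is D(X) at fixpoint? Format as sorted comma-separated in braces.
pass 0 (initial): D(X)={1,2,3,4}
pass 1: W {1,3,4,5,6}->{3,4,5,6}; Z {1,2,3,4,5,6}->{1,2,3,4,5}
pass 2: no change
Fixpoint after 2 passes: D(X) = {1,2,3,4}

Answer: {1,2,3,4}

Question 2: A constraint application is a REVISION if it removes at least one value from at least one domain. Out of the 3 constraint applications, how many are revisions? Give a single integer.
Answer: 1

Derivation:
Constraint 1 (Z + X = W) on D(Z)={1,2,3,4,5,6} D(X)={1,2,3,4} D(W)={1,3,4,5,6}: Z {1,2,3,4,5,6}->{1,2,3,4,5}; W {1,3,4,5,6}->{3,4,5,6} => REVISION
Constraint 2 (Z != X) on D(Z)={1,2,3,4,5} D(X)={1,2,3,4}: no change => not a revision
Constraint 3 (W != X) on D(W)={3,4,5,6} D(X)={1,2,3,4}: no change => not a revision
Total revisions = 1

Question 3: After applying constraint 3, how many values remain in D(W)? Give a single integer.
Answer: 4

Derivation:
Constraint 1 (Z + X = W) on D(Z)={1,2,3,4,5,6} D(X)={1,2,3,4} D(W)={1,3,4,5,6}: Z {1,2,3,4,5,6}->{1,2,3,4,5}; W {1,3,4,5,6}->{3,4,5,6}
Constraint 2 (Z != X) on D(Z)={1,2,3,4,5} D(X)={1,2,3,4}: no change
Constraint 3 (W != X) on D(W)={3,4,5,6} D(X)={1,2,3,4}: no change
So after constraint 3: D(W)={3,4,5,6}, size = 4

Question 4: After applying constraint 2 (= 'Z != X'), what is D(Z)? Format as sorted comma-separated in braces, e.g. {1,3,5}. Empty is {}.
Answer: {1,2,3,4,5}

Derivation:
Constraint 1 (Z + X = W) on D(Z)={1,2,3,4,5,6} D(X)={1,2,3,4} D(W)={1,3,4,5,6}: Z {1,2,3,4,5,6}->{1,2,3,4,5}; W {1,3,4,5,6}->{3,4,5,6}
Constraint 2 (Z != X) on D(Z)={1,2,3,4,5} D(X)={1,2,3,4}: no change
So after constraint 2: D(Z) = {1,2,3,4,5}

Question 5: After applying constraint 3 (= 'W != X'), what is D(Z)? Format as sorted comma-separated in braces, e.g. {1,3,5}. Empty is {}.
Constraint 1 (Z + X = W) on D(Z)={1,2,3,4,5,6} D(X)={1,2,3,4} D(W)={1,3,4,5,6}: Z {1,2,3,4,5,6}->{1,2,3,4,5}; W {1,3,4,5,6}->{3,4,5,6}
Constraint 2 (Z != X) on D(Z)={1,2,3,4,5} D(X)={1,2,3,4}: no change
Constraint 3 (W != X) on D(W)={3,4,5,6} D(X)={1,2,3,4}: no change
So after constraint 3: D(Z) = {1,2,3,4,5}

Answer: {1,2,3,4,5}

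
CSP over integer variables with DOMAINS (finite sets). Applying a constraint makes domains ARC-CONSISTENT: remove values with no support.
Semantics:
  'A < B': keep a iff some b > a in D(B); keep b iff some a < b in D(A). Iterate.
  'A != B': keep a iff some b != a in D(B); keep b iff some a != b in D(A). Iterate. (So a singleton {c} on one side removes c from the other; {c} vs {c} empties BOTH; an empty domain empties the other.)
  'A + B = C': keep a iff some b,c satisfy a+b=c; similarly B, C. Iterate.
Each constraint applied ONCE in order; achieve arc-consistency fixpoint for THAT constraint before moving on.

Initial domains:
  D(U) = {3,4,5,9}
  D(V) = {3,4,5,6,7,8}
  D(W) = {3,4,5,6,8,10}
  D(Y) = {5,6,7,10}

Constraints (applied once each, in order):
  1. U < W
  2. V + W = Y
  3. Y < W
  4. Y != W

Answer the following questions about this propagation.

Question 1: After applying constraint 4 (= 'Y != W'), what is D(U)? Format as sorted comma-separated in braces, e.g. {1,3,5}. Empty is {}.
Constraint 1 (U < W) on D(U)={3,4,5,9} D(W)={3,4,5,6,8,10}: W {3,4,5,6,8,10}->{4,5,6,8,10}
Constraint 2 (V + W = Y) on D(V)={3,4,5,6,7,8} D(W)={4,5,6,8,10} D(Y)={5,6,7,10}: V {3,4,5,6,7,8}->{3,4,5,6}; W {4,5,6,8,10}->{4,5,6}; Y {5,6,7,10}->{7,10}
Constraint 3 (Y < W) on D(Y)={7,10} D(W)={4,5,6}: Y {7,10}->{}; W {4,5,6}->{}
Constraint 4 (Y != W) on D(Y)={} D(W)={}: no change
So after constraint 4: D(U) = {3,4,5,9}

Answer: {3,4,5,9}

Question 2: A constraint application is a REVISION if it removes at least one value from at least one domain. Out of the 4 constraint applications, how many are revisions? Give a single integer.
Answer: 3

Derivation:
Constraint 1 (U < W) on D(U)={3,4,5,9} D(W)={3,4,5,6,8,10}: W {3,4,5,6,8,10}->{4,5,6,8,10} => REVISION
Constraint 2 (V + W = Y) on D(V)={3,4,5,6,7,8} D(W)={4,5,6,8,10} D(Y)={5,6,7,10}: V {3,4,5,6,7,8}->{3,4,5,6}; W {4,5,6,8,10}->{4,5,6}; Y {5,6,7,10}->{7,10} => REVISION
Constraint 3 (Y < W) on D(Y)={7,10} D(W)={4,5,6}: Y {7,10}->{}; W {4,5,6}->{} => REVISION
Constraint 4 (Y != W) on D(Y)={} D(W)={}: no change => not a revision
Total revisions = 3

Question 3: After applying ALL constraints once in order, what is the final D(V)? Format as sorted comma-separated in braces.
Answer: {3,4,5,6}

Derivation:
Constraint 1 (U < W) on D(U)={3,4,5,9} D(W)={3,4,5,6,8,10}: W {3,4,5,6,8,10}->{4,5,6,8,10}
Constraint 2 (V + W = Y) on D(V)={3,4,5,6,7,8} D(W)={4,5,6,8,10} D(Y)={5,6,7,10}: V {3,4,5,6,7,8}->{3,4,5,6}; W {4,5,6,8,10}->{4,5,6}; Y {5,6,7,10}->{7,10}
Constraint 3 (Y < W) on D(Y)={7,10} D(W)={4,5,6}: Y {7,10}->{}; W {4,5,6}->{}
Constraint 4 (Y != W) on D(Y)={} D(W)={}: no change
So after all 4 constraints: D(V) = {3,4,5,6}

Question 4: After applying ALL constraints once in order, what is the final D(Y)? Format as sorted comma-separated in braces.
Constraint 1 (U < W) on D(U)={3,4,5,9} D(W)={3,4,5,6,8,10}: W {3,4,5,6,8,10}->{4,5,6,8,10}
Constraint 2 (V + W = Y) on D(V)={3,4,5,6,7,8} D(W)={4,5,6,8,10} D(Y)={5,6,7,10}: V {3,4,5,6,7,8}->{3,4,5,6}; W {4,5,6,8,10}->{4,5,6}; Y {5,6,7,10}->{7,10}
Constraint 3 (Y < W) on D(Y)={7,10} D(W)={4,5,6}: Y {7,10}->{}; W {4,5,6}->{}
Constraint 4 (Y != W) on D(Y)={} D(W)={}: no change
So after all 4 constraints: D(Y) = {}

Answer: {}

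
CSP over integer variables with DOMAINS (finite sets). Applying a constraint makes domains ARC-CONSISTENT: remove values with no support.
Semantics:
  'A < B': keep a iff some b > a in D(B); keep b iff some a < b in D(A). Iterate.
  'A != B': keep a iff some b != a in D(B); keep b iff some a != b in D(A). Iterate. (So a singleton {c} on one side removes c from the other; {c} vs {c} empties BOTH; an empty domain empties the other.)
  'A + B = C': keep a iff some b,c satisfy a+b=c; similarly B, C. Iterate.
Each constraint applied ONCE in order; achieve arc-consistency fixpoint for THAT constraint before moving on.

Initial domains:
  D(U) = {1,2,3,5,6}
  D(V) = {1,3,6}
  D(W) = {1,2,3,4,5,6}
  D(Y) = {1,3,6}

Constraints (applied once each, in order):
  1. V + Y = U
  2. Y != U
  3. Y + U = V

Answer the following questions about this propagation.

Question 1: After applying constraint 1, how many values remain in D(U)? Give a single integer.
Constraint 1 (V + Y = U) on D(V)={1,3,6} D(Y)={1,3,6} D(U)={1,2,3,5,6}: V {1,3,6}->{1,3}; Y {1,3,6}->{1,3}; U {1,2,3,5,6}->{2,6}
So after constraint 1: D(U)={2,6}, size = 2

Answer: 2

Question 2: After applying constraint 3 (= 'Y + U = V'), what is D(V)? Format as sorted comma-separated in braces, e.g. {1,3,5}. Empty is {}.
Constraint 1 (V + Y = U) on D(V)={1,3,6} D(Y)={1,3,6} D(U)={1,2,3,5,6}: V {1,3,6}->{1,3}; Y {1,3,6}->{1,3}; U {1,2,3,5,6}->{2,6}
Constraint 2 (Y != U) on D(Y)={1,3} D(U)={2,6}: no change
Constraint 3 (Y + U = V) on D(Y)={1,3} D(U)={2,6} D(V)={1,3}: Y {1,3}->{1}; U {2,6}->{2}; V {1,3}->{3}
So after constraint 3: D(V) = {3}

Answer: {3}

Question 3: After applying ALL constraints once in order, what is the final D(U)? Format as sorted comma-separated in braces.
Answer: {2}

Derivation:
Constraint 1 (V + Y = U) on D(V)={1,3,6} D(Y)={1,3,6} D(U)={1,2,3,5,6}: V {1,3,6}->{1,3}; Y {1,3,6}->{1,3}; U {1,2,3,5,6}->{2,6}
Constraint 2 (Y != U) on D(Y)={1,3} D(U)={2,6}: no change
Constraint 3 (Y + U = V) on D(Y)={1,3} D(U)={2,6} D(V)={1,3}: Y {1,3}->{1}; U {2,6}->{2}; V {1,3}->{3}
So after all 3 constraints: D(U) = {2}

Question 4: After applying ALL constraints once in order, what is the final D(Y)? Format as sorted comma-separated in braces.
Constraint 1 (V + Y = U) on D(V)={1,3,6} D(Y)={1,3,6} D(U)={1,2,3,5,6}: V {1,3,6}->{1,3}; Y {1,3,6}->{1,3}; U {1,2,3,5,6}->{2,6}
Constraint 2 (Y != U) on D(Y)={1,3} D(U)={2,6}: no change
Constraint 3 (Y + U = V) on D(Y)={1,3} D(U)={2,6} D(V)={1,3}: Y {1,3}->{1}; U {2,6}->{2}; V {1,3}->{3}
So after all 3 constraints: D(Y) = {1}

Answer: {1}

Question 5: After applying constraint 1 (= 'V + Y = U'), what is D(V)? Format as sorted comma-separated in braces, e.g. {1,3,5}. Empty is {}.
Answer: {1,3}

Derivation:
Constraint 1 (V + Y = U) on D(V)={1,3,6} D(Y)={1,3,6} D(U)={1,2,3,5,6}: V {1,3,6}->{1,3}; Y {1,3,6}->{1,3}; U {1,2,3,5,6}->{2,6}
So after constraint 1: D(V) = {1,3}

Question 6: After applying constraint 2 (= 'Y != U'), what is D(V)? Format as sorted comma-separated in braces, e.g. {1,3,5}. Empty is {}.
Answer: {1,3}

Derivation:
Constraint 1 (V + Y = U) on D(V)={1,3,6} D(Y)={1,3,6} D(U)={1,2,3,5,6}: V {1,3,6}->{1,3}; Y {1,3,6}->{1,3}; U {1,2,3,5,6}->{2,6}
Constraint 2 (Y != U) on D(Y)={1,3} D(U)={2,6}: no change
So after constraint 2: D(V) = {1,3}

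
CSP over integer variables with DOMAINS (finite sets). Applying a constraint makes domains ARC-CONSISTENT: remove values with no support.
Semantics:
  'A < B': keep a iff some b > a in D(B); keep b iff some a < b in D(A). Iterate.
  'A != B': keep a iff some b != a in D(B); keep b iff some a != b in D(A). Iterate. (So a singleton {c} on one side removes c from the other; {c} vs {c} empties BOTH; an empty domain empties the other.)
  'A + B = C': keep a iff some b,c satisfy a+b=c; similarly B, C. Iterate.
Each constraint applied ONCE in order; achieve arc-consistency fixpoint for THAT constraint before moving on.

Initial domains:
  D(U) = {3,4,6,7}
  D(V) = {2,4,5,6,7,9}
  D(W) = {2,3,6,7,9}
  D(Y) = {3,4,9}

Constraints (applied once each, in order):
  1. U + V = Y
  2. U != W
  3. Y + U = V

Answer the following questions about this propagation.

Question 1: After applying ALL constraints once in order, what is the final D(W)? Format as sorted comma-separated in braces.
Constraint 1 (U + V = Y) on D(U)={3,4,6,7} D(V)={2,4,5,6,7,9} D(Y)={3,4,9}: U {3,4,6,7}->{3,4,7}; V {2,4,5,6,7,9}->{2,5,6}; Y {3,4,9}->{9}
Constraint 2 (U != W) on D(U)={3,4,7} D(W)={2,3,6,7,9}: no change
Constraint 3 (Y + U = V) on D(Y)={9} D(U)={3,4,7} D(V)={2,5,6}: Y {9}->{}; U {3,4,7}->{}; V {2,5,6}->{}
So after all 3 constraints: D(W) = {2,3,6,7,9}

Answer: {2,3,6,7,9}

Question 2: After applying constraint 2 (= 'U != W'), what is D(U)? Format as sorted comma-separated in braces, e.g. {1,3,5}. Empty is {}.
Constraint 1 (U + V = Y) on D(U)={3,4,6,7} D(V)={2,4,5,6,7,9} D(Y)={3,4,9}: U {3,4,6,7}->{3,4,7}; V {2,4,5,6,7,9}->{2,5,6}; Y {3,4,9}->{9}
Constraint 2 (U != W) on D(U)={3,4,7} D(W)={2,3,6,7,9}: no change
So after constraint 2: D(U) = {3,4,7}

Answer: {3,4,7}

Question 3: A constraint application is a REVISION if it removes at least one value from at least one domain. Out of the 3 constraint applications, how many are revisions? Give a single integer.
Answer: 2

Derivation:
Constraint 1 (U + V = Y) on D(U)={3,4,6,7} D(V)={2,4,5,6,7,9} D(Y)={3,4,9}: U {3,4,6,7}->{3,4,7}; V {2,4,5,6,7,9}->{2,5,6}; Y {3,4,9}->{9} => REVISION
Constraint 2 (U != W) on D(U)={3,4,7} D(W)={2,3,6,7,9}: no change => not a revision
Constraint 3 (Y + U = V) on D(Y)={9} D(U)={3,4,7} D(V)={2,5,6}: Y {9}->{}; U {3,4,7}->{}; V {2,5,6}->{} => REVISION
Total revisions = 2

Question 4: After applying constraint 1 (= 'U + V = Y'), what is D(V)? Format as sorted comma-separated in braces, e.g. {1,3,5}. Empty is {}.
Answer: {2,5,6}

Derivation:
Constraint 1 (U + V = Y) on D(U)={3,4,6,7} D(V)={2,4,5,6,7,9} D(Y)={3,4,9}: U {3,4,6,7}->{3,4,7}; V {2,4,5,6,7,9}->{2,5,6}; Y {3,4,9}->{9}
So after constraint 1: D(V) = {2,5,6}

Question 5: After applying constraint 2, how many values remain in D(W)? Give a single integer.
Answer: 5

Derivation:
Constraint 1 (U + V = Y) on D(U)={3,4,6,7} D(V)={2,4,5,6,7,9} D(Y)={3,4,9}: U {3,4,6,7}->{3,4,7}; V {2,4,5,6,7,9}->{2,5,6}; Y {3,4,9}->{9}
Constraint 2 (U != W) on D(U)={3,4,7} D(W)={2,3,6,7,9}: no change
So after constraint 2: D(W)={2,3,6,7,9}, size = 5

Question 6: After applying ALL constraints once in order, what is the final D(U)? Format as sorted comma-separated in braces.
Constraint 1 (U + V = Y) on D(U)={3,4,6,7} D(V)={2,4,5,6,7,9} D(Y)={3,4,9}: U {3,4,6,7}->{3,4,7}; V {2,4,5,6,7,9}->{2,5,6}; Y {3,4,9}->{9}
Constraint 2 (U != W) on D(U)={3,4,7} D(W)={2,3,6,7,9}: no change
Constraint 3 (Y + U = V) on D(Y)={9} D(U)={3,4,7} D(V)={2,5,6}: Y {9}->{}; U {3,4,7}->{}; V {2,5,6}->{}
So after all 3 constraints: D(U) = {}

Answer: {}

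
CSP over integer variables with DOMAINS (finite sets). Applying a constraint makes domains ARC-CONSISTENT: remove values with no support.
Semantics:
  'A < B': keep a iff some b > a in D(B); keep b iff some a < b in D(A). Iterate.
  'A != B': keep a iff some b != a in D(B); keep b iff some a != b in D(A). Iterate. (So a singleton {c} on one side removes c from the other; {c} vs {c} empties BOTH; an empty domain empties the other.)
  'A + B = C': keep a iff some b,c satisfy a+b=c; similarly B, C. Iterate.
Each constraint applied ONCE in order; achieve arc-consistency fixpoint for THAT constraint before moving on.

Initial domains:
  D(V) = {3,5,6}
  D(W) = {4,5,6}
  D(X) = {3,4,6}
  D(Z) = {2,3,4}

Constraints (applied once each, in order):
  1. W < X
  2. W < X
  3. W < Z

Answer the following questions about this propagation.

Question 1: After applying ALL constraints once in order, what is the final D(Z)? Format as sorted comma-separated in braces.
Constraint 1 (W < X) on D(W)={4,5,6} D(X)={3,4,6}: W {4,5,6}->{4,5}; X {3,4,6}->{6}
Constraint 2 (W < X) on D(W)={4,5} D(X)={6}: no change
Constraint 3 (W < Z) on D(W)={4,5} D(Z)={2,3,4}: W {4,5}->{}; Z {2,3,4}->{}
So after all 3 constraints: D(Z) = {}

Answer: {}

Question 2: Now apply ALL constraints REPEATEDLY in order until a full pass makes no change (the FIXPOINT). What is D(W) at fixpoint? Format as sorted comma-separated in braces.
Answer: {}

Derivation:
pass 0 (initial): D(W)={4,5,6}
pass 1: W {4,5,6}->{}; X {3,4,6}->{6}; Z {2,3,4}->{}
pass 2: X {6}->{}
pass 3: no change
Fixpoint after 3 passes: D(W) = {}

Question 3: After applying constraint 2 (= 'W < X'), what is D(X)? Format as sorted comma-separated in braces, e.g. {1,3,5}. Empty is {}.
Answer: {6}

Derivation:
Constraint 1 (W < X) on D(W)={4,5,6} D(X)={3,4,6}: W {4,5,6}->{4,5}; X {3,4,6}->{6}
Constraint 2 (W < X) on D(W)={4,5} D(X)={6}: no change
So after constraint 2: D(X) = {6}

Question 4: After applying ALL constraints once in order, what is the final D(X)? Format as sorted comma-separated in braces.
Answer: {6}

Derivation:
Constraint 1 (W < X) on D(W)={4,5,6} D(X)={3,4,6}: W {4,5,6}->{4,5}; X {3,4,6}->{6}
Constraint 2 (W < X) on D(W)={4,5} D(X)={6}: no change
Constraint 3 (W < Z) on D(W)={4,5} D(Z)={2,3,4}: W {4,5}->{}; Z {2,3,4}->{}
So after all 3 constraints: D(X) = {6}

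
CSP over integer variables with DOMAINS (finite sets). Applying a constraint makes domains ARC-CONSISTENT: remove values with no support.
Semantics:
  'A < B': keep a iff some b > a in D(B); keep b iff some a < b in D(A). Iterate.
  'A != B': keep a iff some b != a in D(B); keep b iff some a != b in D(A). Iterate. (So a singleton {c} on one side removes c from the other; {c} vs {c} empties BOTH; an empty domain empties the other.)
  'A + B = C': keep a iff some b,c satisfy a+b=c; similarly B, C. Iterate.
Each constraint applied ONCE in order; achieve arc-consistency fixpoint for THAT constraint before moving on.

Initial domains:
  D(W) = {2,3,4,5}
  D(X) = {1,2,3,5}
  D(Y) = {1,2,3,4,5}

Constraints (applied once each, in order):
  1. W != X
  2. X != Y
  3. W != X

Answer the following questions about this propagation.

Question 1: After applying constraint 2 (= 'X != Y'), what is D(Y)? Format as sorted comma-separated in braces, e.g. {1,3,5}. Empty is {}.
Constraint 1 (W != X) on D(W)={2,3,4,5} D(X)={1,2,3,5}: no change
Constraint 2 (X != Y) on D(X)={1,2,3,5} D(Y)={1,2,3,4,5}: no change
So after constraint 2: D(Y) = {1,2,3,4,5}

Answer: {1,2,3,4,5}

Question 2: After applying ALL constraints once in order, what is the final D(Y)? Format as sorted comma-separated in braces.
Answer: {1,2,3,4,5}

Derivation:
Constraint 1 (W != X) on D(W)={2,3,4,5} D(X)={1,2,3,5}: no change
Constraint 2 (X != Y) on D(X)={1,2,3,5} D(Y)={1,2,3,4,5}: no change
Constraint 3 (W != X) on D(W)={2,3,4,5} D(X)={1,2,3,5}: no change
So after all 3 constraints: D(Y) = {1,2,3,4,5}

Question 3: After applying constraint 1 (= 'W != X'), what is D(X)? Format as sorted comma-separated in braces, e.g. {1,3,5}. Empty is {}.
Answer: {1,2,3,5}

Derivation:
Constraint 1 (W != X) on D(W)={2,3,4,5} D(X)={1,2,3,5}: no change
So after constraint 1: D(X) = {1,2,3,5}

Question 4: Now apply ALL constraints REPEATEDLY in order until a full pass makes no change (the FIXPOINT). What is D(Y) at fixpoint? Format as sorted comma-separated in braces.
pass 0 (initial): D(Y)={1,2,3,4,5}
pass 1: no change
Fixpoint after 1 passes: D(Y) = {1,2,3,4,5}

Answer: {1,2,3,4,5}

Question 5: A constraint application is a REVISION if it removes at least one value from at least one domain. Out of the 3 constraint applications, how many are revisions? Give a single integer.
Constraint 1 (W != X) on D(W)={2,3,4,5} D(X)={1,2,3,5}: no change => not a revision
Constraint 2 (X != Y) on D(X)={1,2,3,5} D(Y)={1,2,3,4,5}: no change => not a revision
Constraint 3 (W != X) on D(W)={2,3,4,5} D(X)={1,2,3,5}: no change => not a revision
Total revisions = 0

Answer: 0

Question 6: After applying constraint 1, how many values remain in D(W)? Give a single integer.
Constraint 1 (W != X) on D(W)={2,3,4,5} D(X)={1,2,3,5}: no change
So after constraint 1: D(W)={2,3,4,5}, size = 4

Answer: 4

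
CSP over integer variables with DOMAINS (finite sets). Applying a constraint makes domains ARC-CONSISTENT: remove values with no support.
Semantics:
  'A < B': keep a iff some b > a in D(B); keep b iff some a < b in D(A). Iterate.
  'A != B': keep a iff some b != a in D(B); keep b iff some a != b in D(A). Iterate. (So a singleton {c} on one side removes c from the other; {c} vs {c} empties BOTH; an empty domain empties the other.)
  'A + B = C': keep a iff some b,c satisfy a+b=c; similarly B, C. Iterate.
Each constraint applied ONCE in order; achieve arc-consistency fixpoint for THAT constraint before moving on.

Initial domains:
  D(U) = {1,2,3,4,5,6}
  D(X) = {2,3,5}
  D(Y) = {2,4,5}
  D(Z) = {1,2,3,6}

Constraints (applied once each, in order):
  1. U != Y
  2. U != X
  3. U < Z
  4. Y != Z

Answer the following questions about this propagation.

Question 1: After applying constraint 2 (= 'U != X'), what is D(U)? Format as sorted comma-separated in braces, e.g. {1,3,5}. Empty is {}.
Answer: {1,2,3,4,5,6}

Derivation:
Constraint 1 (U != Y) on D(U)={1,2,3,4,5,6} D(Y)={2,4,5}: no change
Constraint 2 (U != X) on D(U)={1,2,3,4,5,6} D(X)={2,3,5}: no change
So after constraint 2: D(U) = {1,2,3,4,5,6}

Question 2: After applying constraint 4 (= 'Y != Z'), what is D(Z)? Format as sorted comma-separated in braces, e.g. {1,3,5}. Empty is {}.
Constraint 1 (U != Y) on D(U)={1,2,3,4,5,6} D(Y)={2,4,5}: no change
Constraint 2 (U != X) on D(U)={1,2,3,4,5,6} D(X)={2,3,5}: no change
Constraint 3 (U < Z) on D(U)={1,2,3,4,5,6} D(Z)={1,2,3,6}: U {1,2,3,4,5,6}->{1,2,3,4,5}; Z {1,2,3,6}->{2,3,6}
Constraint 4 (Y != Z) on D(Y)={2,4,5} D(Z)={2,3,6}: no change
So after constraint 4: D(Z) = {2,3,6}

Answer: {2,3,6}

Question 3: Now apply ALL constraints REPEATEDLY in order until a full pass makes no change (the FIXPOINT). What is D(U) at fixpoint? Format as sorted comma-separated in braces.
pass 0 (initial): D(U)={1,2,3,4,5,6}
pass 1: U {1,2,3,4,5,6}->{1,2,3,4,5}; Z {1,2,3,6}->{2,3,6}
pass 2: no change
Fixpoint after 2 passes: D(U) = {1,2,3,4,5}

Answer: {1,2,3,4,5}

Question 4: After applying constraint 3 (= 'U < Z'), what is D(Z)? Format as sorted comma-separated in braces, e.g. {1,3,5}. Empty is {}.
Answer: {2,3,6}

Derivation:
Constraint 1 (U != Y) on D(U)={1,2,3,4,5,6} D(Y)={2,4,5}: no change
Constraint 2 (U != X) on D(U)={1,2,3,4,5,6} D(X)={2,3,5}: no change
Constraint 3 (U < Z) on D(U)={1,2,3,4,5,6} D(Z)={1,2,3,6}: U {1,2,3,4,5,6}->{1,2,3,4,5}; Z {1,2,3,6}->{2,3,6}
So after constraint 3: D(Z) = {2,3,6}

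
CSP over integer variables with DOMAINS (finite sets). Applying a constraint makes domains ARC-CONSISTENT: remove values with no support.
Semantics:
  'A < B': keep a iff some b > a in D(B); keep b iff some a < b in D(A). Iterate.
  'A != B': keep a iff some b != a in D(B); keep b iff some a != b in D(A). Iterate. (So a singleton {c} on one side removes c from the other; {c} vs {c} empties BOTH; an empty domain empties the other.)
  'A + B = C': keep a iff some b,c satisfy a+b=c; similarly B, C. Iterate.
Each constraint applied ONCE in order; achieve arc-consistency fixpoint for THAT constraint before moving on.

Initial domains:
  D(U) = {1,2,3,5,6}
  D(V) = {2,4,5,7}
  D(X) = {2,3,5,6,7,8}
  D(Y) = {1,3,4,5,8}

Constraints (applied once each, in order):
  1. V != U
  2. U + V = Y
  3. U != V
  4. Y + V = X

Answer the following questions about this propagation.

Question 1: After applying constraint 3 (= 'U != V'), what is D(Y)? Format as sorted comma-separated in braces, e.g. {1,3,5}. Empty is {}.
Answer: {3,4,5,8}

Derivation:
Constraint 1 (V != U) on D(V)={2,4,5,7} D(U)={1,2,3,5,6}: no change
Constraint 2 (U + V = Y) on D(U)={1,2,3,5,6} D(V)={2,4,5,7} D(Y)={1,3,4,5,8}: U {1,2,3,5,6}->{1,2,3,6}; Y {1,3,4,5,8}->{3,4,5,8}
Constraint 3 (U != V) on D(U)={1,2,3,6} D(V)={2,4,5,7}: no change
So after constraint 3: D(Y) = {3,4,5,8}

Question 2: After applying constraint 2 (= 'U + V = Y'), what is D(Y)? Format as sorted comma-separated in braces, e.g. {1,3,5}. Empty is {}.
Answer: {3,4,5,8}

Derivation:
Constraint 1 (V != U) on D(V)={2,4,5,7} D(U)={1,2,3,5,6}: no change
Constraint 2 (U + V = Y) on D(U)={1,2,3,5,6} D(V)={2,4,5,7} D(Y)={1,3,4,5,8}: U {1,2,3,5,6}->{1,2,3,6}; Y {1,3,4,5,8}->{3,4,5,8}
So after constraint 2: D(Y) = {3,4,5,8}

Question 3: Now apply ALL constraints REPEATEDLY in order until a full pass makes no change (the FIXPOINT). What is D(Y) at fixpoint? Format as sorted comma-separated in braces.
pass 0 (initial): D(Y)={1,3,4,5,8}
pass 1: U {1,2,3,5,6}->{1,2,3,6}; V {2,4,5,7}->{2,4,5}; X {2,3,5,6,7,8}->{5,6,7,8}; Y {1,3,4,5,8}->{3,4,5}
pass 2: U {1,2,3,6}->{1,2,3}; V {2,4,5}->{2,4}
pass 3: no change
Fixpoint after 3 passes: D(Y) = {3,4,5}

Answer: {3,4,5}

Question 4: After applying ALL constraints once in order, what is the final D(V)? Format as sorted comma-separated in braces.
Constraint 1 (V != U) on D(V)={2,4,5,7} D(U)={1,2,3,5,6}: no change
Constraint 2 (U + V = Y) on D(U)={1,2,3,5,6} D(V)={2,4,5,7} D(Y)={1,3,4,5,8}: U {1,2,3,5,6}->{1,2,3,6}; Y {1,3,4,5,8}->{3,4,5,8}
Constraint 3 (U != V) on D(U)={1,2,3,6} D(V)={2,4,5,7}: no change
Constraint 4 (Y + V = X) on D(Y)={3,4,5,8} D(V)={2,4,5,7} D(X)={2,3,5,6,7,8}: Y {3,4,5,8}->{3,4,5}; V {2,4,5,7}->{2,4,5}; X {2,3,5,6,7,8}->{5,6,7,8}
So after all 4 constraints: D(V) = {2,4,5}

Answer: {2,4,5}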